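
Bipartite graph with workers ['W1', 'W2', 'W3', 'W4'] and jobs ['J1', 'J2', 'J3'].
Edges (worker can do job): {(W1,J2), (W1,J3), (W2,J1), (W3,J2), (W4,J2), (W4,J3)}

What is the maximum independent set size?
Maximum independent set = 4

By König's theorem:
- Min vertex cover = Max matching = 3
- Max independent set = Total vertices - Min vertex cover
- Max independent set = 7 - 3 = 4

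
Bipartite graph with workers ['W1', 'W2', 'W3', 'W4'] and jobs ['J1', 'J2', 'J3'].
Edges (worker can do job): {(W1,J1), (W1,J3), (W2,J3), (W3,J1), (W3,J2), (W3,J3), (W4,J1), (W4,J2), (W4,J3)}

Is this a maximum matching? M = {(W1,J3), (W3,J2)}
No, size 2 is not maximum

Proposed matching has size 2.
Maximum matching size for this graph: 3.

This is NOT maximum - can be improved to size 3.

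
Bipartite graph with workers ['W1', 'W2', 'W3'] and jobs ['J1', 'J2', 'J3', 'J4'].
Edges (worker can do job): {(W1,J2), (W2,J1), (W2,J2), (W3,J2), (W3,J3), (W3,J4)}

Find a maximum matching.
Matching: {(W1,J2), (W2,J1), (W3,J4)}

Maximum matching (size 3):
  W1 → J2
  W2 → J1
  W3 → J4

Each worker is assigned to at most one job, and each job to at most one worker.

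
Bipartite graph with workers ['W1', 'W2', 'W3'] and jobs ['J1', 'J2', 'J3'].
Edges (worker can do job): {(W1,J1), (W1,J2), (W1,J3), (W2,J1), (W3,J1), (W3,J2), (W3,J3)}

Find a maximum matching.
Matching: {(W1,J3), (W2,J1), (W3,J2)}

Maximum matching (size 3):
  W1 → J3
  W2 → J1
  W3 → J2

Each worker is assigned to at most one job, and each job to at most one worker.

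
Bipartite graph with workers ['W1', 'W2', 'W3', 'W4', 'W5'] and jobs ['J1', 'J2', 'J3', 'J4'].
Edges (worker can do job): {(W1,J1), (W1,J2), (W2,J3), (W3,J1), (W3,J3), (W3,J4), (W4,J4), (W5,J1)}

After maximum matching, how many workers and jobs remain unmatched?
Unmatched: 1 workers, 0 jobs

Maximum matching size: 4
Workers: 5 total, 4 matched, 1 unmatched
Jobs: 4 total, 4 matched, 0 unmatched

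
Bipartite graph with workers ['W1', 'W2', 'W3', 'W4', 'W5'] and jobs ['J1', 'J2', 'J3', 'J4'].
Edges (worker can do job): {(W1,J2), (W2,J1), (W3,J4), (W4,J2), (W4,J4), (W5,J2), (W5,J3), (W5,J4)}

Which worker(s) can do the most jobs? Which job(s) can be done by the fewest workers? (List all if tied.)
Most versatile: W5 (3 jobs); Least covered: J1, J3 (1 workers)

Worker degrees (jobs they can do): W1:1, W2:1, W3:1, W4:2, W5:3
Job degrees (workers who can do it): J1:1, J2:3, J3:1, J4:3

Maximum worker degree is 3, achieved by: W5
Minimum job degree is 1, achieved by: J1, J3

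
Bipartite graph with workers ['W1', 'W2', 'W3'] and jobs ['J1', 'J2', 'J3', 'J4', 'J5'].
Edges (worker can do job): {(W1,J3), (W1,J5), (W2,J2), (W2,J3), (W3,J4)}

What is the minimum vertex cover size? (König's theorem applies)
Minimum vertex cover size = 3

By König's theorem: in bipartite graphs,
min vertex cover = max matching = 3

Maximum matching has size 3, so minimum vertex cover also has size 3.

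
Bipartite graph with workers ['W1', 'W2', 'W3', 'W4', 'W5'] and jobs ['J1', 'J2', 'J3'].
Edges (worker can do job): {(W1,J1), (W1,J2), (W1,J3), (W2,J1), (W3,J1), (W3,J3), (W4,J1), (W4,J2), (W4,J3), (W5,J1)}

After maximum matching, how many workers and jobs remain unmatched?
Unmatched: 2 workers, 0 jobs

Maximum matching size: 3
Workers: 5 total, 3 matched, 2 unmatched
Jobs: 3 total, 3 matched, 0 unmatched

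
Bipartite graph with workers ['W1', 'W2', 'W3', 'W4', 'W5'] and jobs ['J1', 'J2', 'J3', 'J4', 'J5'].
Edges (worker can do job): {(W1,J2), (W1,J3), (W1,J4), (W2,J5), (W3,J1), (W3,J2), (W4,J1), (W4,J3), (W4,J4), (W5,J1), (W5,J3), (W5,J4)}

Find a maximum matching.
Matching: {(W1,J4), (W2,J5), (W3,J2), (W4,J3), (W5,J1)}

Maximum matching (size 5):
  W1 → J4
  W2 → J5
  W3 → J2
  W4 → J3
  W5 → J1

Each worker is assigned to at most one job, and each job to at most one worker.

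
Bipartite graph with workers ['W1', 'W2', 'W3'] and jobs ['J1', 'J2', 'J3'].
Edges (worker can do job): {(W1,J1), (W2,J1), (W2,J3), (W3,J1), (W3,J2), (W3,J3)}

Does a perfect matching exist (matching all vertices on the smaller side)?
Yes, perfect matching exists (size 3)

Perfect matching: {(W1,J1), (W2,J3), (W3,J2)}
All 3 vertices on the smaller side are matched.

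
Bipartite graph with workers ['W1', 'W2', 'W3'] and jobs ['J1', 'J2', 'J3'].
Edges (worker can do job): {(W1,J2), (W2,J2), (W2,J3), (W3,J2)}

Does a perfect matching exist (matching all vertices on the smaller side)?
No, maximum matching has size 2 < 3

Maximum matching has size 2, need 3 for perfect matching.
Unmatched workers: ['W1']
Unmatched jobs: ['J1']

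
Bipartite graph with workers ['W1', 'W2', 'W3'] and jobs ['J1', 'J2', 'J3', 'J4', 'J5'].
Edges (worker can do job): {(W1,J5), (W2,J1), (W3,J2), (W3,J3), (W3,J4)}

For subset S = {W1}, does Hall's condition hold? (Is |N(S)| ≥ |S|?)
Yes: |N(S)| = 1, |S| = 1

Subset S = {W1}
Neighbors N(S) = {J5}

|N(S)| = 1, |S| = 1
Hall's condition: |N(S)| ≥ |S| is satisfied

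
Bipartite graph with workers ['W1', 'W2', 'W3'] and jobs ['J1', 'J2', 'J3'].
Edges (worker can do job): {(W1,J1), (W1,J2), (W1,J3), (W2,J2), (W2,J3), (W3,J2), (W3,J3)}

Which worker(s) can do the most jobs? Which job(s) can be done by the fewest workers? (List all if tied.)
Most versatile: W1 (3 jobs); Least covered: J1 (1 workers)

Worker degrees (jobs they can do): W1:3, W2:2, W3:2
Job degrees (workers who can do it): J1:1, J2:3, J3:3

Maximum worker degree is 3, achieved by: W1
Minimum job degree is 1, achieved by: J1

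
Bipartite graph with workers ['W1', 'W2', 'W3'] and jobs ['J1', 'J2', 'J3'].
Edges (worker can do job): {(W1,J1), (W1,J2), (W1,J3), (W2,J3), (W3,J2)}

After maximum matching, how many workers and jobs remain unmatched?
Unmatched: 0 workers, 0 jobs

Maximum matching size: 3
Workers: 3 total, 3 matched, 0 unmatched
Jobs: 3 total, 3 matched, 0 unmatched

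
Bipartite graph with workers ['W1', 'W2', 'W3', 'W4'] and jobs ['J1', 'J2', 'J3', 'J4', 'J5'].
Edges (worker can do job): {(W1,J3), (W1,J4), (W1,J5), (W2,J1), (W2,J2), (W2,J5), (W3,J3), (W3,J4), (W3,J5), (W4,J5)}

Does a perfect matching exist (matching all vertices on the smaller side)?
Yes, perfect matching exists (size 4)

Perfect matching: {(W1,J4), (W2,J1), (W3,J3), (W4,J5)}
All 4 vertices on the smaller side are matched.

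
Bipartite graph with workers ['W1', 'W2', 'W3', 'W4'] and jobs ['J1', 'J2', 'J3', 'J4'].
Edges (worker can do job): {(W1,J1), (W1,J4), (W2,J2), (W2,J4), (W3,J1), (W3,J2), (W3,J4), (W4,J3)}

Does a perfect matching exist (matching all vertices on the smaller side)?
Yes, perfect matching exists (size 4)

Perfect matching: {(W1,J4), (W2,J2), (W3,J1), (W4,J3)}
All 4 vertices on the smaller side are matched.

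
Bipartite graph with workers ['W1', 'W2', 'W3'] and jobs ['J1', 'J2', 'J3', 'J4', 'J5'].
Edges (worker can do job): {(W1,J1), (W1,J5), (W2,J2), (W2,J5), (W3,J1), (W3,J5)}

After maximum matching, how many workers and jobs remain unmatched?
Unmatched: 0 workers, 2 jobs

Maximum matching size: 3
Workers: 3 total, 3 matched, 0 unmatched
Jobs: 5 total, 3 matched, 2 unmatched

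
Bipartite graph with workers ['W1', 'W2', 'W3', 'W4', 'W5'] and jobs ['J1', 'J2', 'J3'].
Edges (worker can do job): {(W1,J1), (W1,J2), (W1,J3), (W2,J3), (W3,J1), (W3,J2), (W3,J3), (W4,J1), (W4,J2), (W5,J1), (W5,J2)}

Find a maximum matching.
Matching: {(W1,J3), (W3,J2), (W5,J1)}

Maximum matching (size 3):
  W1 → J3
  W3 → J2
  W5 → J1

Each worker is assigned to at most one job, and each job to at most one worker.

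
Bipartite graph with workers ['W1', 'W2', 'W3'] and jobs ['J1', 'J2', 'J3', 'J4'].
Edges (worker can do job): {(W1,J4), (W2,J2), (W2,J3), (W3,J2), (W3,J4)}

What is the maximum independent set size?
Maximum independent set = 4

By König's theorem:
- Min vertex cover = Max matching = 3
- Max independent set = Total vertices - Min vertex cover
- Max independent set = 7 - 3 = 4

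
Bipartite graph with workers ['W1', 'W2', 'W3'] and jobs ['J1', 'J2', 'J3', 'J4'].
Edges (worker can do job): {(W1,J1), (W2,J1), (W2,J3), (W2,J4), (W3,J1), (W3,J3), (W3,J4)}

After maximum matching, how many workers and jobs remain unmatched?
Unmatched: 0 workers, 1 jobs

Maximum matching size: 3
Workers: 3 total, 3 matched, 0 unmatched
Jobs: 4 total, 3 matched, 1 unmatched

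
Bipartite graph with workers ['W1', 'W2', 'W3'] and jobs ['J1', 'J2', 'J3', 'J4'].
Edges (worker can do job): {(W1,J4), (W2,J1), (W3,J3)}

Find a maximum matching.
Matching: {(W1,J4), (W2,J1), (W3,J3)}

Maximum matching (size 3):
  W1 → J4
  W2 → J1
  W3 → J3

Each worker is assigned to at most one job, and each job to at most one worker.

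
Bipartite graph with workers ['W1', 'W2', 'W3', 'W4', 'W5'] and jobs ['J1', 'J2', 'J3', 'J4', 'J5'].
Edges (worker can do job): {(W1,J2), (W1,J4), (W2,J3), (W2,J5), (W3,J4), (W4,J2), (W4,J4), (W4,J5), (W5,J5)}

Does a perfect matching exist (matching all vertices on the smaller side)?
No, maximum matching has size 4 < 5

Maximum matching has size 4, need 5 for perfect matching.
Unmatched workers: ['W1']
Unmatched jobs: ['J1']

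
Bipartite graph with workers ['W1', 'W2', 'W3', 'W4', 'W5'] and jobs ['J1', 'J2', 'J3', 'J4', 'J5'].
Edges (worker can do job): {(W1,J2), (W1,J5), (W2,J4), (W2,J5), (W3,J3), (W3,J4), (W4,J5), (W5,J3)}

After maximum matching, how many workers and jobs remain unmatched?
Unmatched: 1 workers, 1 jobs

Maximum matching size: 4
Workers: 5 total, 4 matched, 1 unmatched
Jobs: 5 total, 4 matched, 1 unmatched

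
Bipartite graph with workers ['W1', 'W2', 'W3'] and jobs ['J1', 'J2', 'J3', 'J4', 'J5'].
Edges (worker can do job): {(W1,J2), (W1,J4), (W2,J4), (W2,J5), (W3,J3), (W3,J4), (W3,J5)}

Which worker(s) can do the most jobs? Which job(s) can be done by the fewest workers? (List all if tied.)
Most versatile: W3 (3 jobs); Least covered: J1 (0 workers)

Worker degrees (jobs they can do): W1:2, W2:2, W3:3
Job degrees (workers who can do it): J1:0, J2:1, J3:1, J4:3, J5:2

Maximum worker degree is 3, achieved by: W3
Minimum job degree is 0, achieved by: J1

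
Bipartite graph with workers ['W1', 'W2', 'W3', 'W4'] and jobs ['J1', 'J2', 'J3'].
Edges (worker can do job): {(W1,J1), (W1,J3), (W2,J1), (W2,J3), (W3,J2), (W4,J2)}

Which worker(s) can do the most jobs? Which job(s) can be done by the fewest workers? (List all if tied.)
Most versatile: W1, W2 (2 jobs); Least covered: J1, J2, J3 (2 workers)

Worker degrees (jobs they can do): W1:2, W2:2, W3:1, W4:1
Job degrees (workers who can do it): J1:2, J2:2, J3:2

Maximum worker degree is 2, achieved by: W1, W2
Minimum job degree is 2, achieved by: J1, J2, J3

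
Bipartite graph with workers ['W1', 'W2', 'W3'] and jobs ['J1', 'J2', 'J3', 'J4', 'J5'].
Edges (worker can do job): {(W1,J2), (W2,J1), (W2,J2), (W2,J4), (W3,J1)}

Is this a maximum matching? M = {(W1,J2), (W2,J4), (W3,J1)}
Yes, size 3 is maximum

Proposed matching has size 3.
Maximum matching size for this graph: 3.

This is a maximum matching.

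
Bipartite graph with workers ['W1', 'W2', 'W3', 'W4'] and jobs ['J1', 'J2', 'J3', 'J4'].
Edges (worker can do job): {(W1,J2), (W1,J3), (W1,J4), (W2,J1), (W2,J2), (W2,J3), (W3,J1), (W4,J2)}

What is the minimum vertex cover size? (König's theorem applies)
Minimum vertex cover size = 4

By König's theorem: in bipartite graphs,
min vertex cover = max matching = 4

Maximum matching has size 4, so minimum vertex cover also has size 4.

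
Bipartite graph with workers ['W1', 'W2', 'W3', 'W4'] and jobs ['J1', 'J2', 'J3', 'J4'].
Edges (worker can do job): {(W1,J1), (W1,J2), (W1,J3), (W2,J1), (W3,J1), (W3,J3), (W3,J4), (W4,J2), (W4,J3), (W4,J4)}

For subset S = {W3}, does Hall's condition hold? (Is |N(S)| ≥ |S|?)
Yes: |N(S)| = 3, |S| = 1

Subset S = {W3}
Neighbors N(S) = {J1, J3, J4}

|N(S)| = 3, |S| = 1
Hall's condition: |N(S)| ≥ |S| is satisfied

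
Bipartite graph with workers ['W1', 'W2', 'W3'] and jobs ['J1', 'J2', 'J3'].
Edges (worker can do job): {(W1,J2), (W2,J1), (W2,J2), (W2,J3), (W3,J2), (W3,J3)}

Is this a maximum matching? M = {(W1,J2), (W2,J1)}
No, size 2 is not maximum

Proposed matching has size 2.
Maximum matching size for this graph: 3.

This is NOT maximum - can be improved to size 3.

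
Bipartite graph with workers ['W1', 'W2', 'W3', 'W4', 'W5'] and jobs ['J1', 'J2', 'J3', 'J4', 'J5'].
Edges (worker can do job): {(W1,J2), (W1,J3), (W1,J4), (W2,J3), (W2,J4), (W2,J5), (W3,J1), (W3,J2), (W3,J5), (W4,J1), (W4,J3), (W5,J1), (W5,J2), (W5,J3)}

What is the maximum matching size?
Maximum matching size = 5

Maximum matching: {(W1,J4), (W2,J5), (W3,J2), (W4,J1), (W5,J3)}
Size: 5

This assigns 5 workers to 5 distinct jobs.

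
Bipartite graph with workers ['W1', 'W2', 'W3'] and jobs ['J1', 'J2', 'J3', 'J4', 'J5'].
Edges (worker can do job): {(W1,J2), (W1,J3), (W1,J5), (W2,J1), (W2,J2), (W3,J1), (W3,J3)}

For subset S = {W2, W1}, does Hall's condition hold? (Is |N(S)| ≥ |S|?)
Yes: |N(S)| = 4, |S| = 2

Subset S = {W2, W1}
Neighbors N(S) = {J1, J2, J3, J5}

|N(S)| = 4, |S| = 2
Hall's condition: |N(S)| ≥ |S| is satisfied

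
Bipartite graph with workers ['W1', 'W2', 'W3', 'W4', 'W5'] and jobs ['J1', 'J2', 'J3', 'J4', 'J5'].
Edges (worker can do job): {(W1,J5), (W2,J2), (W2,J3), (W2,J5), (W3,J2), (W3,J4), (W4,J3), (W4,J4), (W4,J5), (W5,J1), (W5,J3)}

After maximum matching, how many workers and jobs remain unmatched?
Unmatched: 0 workers, 0 jobs

Maximum matching size: 5
Workers: 5 total, 5 matched, 0 unmatched
Jobs: 5 total, 5 matched, 0 unmatched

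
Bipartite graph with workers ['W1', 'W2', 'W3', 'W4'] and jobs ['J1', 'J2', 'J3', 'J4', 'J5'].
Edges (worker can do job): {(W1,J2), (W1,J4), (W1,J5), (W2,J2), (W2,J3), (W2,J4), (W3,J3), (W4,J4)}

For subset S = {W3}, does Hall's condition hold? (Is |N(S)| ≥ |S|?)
Yes: |N(S)| = 1, |S| = 1

Subset S = {W3}
Neighbors N(S) = {J3}

|N(S)| = 1, |S| = 1
Hall's condition: |N(S)| ≥ |S| is satisfied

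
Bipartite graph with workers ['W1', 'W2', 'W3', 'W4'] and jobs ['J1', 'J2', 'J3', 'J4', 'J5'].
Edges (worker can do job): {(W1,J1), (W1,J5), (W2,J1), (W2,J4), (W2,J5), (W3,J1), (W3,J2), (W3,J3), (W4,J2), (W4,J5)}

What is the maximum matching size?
Maximum matching size = 4

Maximum matching: {(W1,J1), (W2,J4), (W3,J3), (W4,J5)}
Size: 4

This assigns 4 workers to 4 distinct jobs.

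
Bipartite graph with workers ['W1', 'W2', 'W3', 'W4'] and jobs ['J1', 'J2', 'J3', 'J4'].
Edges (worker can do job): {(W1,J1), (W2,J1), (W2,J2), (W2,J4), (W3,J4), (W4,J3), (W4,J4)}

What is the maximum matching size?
Maximum matching size = 4

Maximum matching: {(W1,J1), (W2,J2), (W3,J4), (W4,J3)}
Size: 4

This assigns 4 workers to 4 distinct jobs.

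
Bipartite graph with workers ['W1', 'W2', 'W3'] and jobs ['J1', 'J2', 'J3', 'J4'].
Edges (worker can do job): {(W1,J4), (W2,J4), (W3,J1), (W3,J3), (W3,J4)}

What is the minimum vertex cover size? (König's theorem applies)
Minimum vertex cover size = 2

By König's theorem: in bipartite graphs,
min vertex cover = max matching = 2

Maximum matching has size 2, so minimum vertex cover also has size 2.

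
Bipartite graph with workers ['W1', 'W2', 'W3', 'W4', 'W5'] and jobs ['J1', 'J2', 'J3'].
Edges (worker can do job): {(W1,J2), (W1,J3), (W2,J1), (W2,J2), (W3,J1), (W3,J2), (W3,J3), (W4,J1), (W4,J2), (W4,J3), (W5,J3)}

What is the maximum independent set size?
Maximum independent set = 5

By König's theorem:
- Min vertex cover = Max matching = 3
- Max independent set = Total vertices - Min vertex cover
- Max independent set = 8 - 3 = 5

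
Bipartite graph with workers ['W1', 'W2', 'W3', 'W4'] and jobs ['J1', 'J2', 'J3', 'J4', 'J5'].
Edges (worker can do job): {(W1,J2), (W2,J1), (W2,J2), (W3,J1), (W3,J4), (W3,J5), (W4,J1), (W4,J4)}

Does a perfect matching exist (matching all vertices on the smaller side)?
Yes, perfect matching exists (size 4)

Perfect matching: {(W1,J2), (W2,J1), (W3,J5), (W4,J4)}
All 4 vertices on the smaller side are matched.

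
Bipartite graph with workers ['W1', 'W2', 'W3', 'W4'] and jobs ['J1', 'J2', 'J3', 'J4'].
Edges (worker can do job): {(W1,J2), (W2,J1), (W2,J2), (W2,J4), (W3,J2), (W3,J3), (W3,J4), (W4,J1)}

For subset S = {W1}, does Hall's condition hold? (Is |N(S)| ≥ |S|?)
Yes: |N(S)| = 1, |S| = 1

Subset S = {W1}
Neighbors N(S) = {J2}

|N(S)| = 1, |S| = 1
Hall's condition: |N(S)| ≥ |S| is satisfied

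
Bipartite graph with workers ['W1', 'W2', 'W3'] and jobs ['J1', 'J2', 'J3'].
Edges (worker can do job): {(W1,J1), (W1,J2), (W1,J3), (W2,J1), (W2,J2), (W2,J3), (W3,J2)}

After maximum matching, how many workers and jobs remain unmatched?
Unmatched: 0 workers, 0 jobs

Maximum matching size: 3
Workers: 3 total, 3 matched, 0 unmatched
Jobs: 3 total, 3 matched, 0 unmatched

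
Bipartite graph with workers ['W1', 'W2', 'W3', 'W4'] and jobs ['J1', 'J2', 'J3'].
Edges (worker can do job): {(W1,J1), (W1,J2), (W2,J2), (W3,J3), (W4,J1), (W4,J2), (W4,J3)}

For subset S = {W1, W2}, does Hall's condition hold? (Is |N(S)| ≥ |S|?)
Yes: |N(S)| = 2, |S| = 2

Subset S = {W1, W2}
Neighbors N(S) = {J1, J2}

|N(S)| = 2, |S| = 2
Hall's condition: |N(S)| ≥ |S| is satisfied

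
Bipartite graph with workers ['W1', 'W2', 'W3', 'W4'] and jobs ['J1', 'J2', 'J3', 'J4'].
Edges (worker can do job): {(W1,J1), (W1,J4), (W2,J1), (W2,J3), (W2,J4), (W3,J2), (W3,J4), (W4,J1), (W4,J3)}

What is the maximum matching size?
Maximum matching size = 4

Maximum matching: {(W1,J4), (W2,J3), (W3,J2), (W4,J1)}
Size: 4

This assigns 4 workers to 4 distinct jobs.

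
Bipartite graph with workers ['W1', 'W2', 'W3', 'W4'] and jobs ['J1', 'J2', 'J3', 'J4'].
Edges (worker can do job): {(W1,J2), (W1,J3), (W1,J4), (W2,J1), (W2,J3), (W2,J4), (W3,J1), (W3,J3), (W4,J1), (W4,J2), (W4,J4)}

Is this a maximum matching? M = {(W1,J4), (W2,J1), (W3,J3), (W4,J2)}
Yes, size 4 is maximum

Proposed matching has size 4.
Maximum matching size for this graph: 4.

This is a maximum matching.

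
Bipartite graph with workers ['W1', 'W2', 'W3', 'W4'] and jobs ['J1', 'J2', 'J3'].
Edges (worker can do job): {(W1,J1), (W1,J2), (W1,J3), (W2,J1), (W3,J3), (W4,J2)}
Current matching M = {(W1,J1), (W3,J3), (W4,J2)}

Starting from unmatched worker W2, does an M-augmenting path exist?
No augmenting path from W2

Alternating search from W2 reaches jobs: {J1, J2, J3}.
Every reachable job is already matched in M, and following those matched edges back to workers exposes no further unvisited jobs.
No M-augmenting path from W2 exists.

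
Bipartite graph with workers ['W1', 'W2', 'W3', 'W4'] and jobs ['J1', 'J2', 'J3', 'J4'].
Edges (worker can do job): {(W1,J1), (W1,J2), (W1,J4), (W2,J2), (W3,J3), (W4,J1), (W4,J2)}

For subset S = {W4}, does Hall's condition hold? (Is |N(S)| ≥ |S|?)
Yes: |N(S)| = 2, |S| = 1

Subset S = {W4}
Neighbors N(S) = {J1, J2}

|N(S)| = 2, |S| = 1
Hall's condition: |N(S)| ≥ |S| is satisfied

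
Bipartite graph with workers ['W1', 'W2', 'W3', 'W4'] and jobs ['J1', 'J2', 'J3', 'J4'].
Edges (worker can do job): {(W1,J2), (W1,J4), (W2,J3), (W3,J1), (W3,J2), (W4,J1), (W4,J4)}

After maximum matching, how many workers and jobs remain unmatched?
Unmatched: 0 workers, 0 jobs

Maximum matching size: 4
Workers: 4 total, 4 matched, 0 unmatched
Jobs: 4 total, 4 matched, 0 unmatched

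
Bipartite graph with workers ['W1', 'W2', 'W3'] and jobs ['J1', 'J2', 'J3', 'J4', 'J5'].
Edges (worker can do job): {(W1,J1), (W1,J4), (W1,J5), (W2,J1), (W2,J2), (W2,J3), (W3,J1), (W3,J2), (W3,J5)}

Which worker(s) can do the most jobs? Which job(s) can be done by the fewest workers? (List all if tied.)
Most versatile: W1, W2, W3 (3 jobs); Least covered: J3, J4 (1 workers)

Worker degrees (jobs they can do): W1:3, W2:3, W3:3
Job degrees (workers who can do it): J1:3, J2:2, J3:1, J4:1, J5:2

Maximum worker degree is 3, achieved by: W1, W2, W3
Minimum job degree is 1, achieved by: J3, J4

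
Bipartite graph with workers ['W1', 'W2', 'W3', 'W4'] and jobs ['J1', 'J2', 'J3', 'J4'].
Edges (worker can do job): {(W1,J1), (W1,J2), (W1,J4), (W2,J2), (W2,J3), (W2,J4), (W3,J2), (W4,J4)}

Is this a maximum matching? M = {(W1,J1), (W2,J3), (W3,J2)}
No, size 3 is not maximum

Proposed matching has size 3.
Maximum matching size for this graph: 4.

This is NOT maximum - can be improved to size 4.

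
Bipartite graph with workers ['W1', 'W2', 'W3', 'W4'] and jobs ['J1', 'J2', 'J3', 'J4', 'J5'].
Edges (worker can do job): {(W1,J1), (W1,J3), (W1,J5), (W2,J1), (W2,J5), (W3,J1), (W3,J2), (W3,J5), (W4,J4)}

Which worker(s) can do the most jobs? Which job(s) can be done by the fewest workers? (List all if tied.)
Most versatile: W1, W3 (3 jobs); Least covered: J2, J3, J4 (1 workers)

Worker degrees (jobs they can do): W1:3, W2:2, W3:3, W4:1
Job degrees (workers who can do it): J1:3, J2:1, J3:1, J4:1, J5:3

Maximum worker degree is 3, achieved by: W1, W3
Minimum job degree is 1, achieved by: J2, J3, J4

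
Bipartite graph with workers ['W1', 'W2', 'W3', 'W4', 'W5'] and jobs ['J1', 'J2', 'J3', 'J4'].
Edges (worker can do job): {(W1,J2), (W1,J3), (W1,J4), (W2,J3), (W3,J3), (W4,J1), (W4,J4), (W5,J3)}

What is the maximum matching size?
Maximum matching size = 3

Maximum matching: {(W1,J2), (W3,J3), (W4,J1)}
Size: 3

This assigns 3 workers to 3 distinct jobs.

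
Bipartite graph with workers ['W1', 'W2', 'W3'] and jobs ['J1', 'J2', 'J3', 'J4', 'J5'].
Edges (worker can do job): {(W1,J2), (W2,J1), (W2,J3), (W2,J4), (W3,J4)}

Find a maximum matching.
Matching: {(W1,J2), (W2,J3), (W3,J4)}

Maximum matching (size 3):
  W1 → J2
  W2 → J3
  W3 → J4

Each worker is assigned to at most one job, and each job to at most one worker.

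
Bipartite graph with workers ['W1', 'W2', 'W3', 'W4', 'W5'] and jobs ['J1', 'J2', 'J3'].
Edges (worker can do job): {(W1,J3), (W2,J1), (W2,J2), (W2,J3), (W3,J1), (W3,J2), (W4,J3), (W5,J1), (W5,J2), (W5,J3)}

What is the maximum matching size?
Maximum matching size = 3

Maximum matching: {(W2,J2), (W3,J1), (W5,J3)}
Size: 3

This assigns 3 workers to 3 distinct jobs.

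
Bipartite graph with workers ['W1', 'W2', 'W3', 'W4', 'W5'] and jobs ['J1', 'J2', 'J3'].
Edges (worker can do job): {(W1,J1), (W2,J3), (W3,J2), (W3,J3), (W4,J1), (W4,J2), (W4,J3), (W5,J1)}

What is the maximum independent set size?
Maximum independent set = 5

By König's theorem:
- Min vertex cover = Max matching = 3
- Max independent set = Total vertices - Min vertex cover
- Max independent set = 8 - 3 = 5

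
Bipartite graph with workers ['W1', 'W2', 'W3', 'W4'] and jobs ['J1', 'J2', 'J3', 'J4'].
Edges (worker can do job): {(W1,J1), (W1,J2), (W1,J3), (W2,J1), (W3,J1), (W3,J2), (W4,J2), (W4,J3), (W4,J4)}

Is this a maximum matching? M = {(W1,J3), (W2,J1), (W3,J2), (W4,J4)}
Yes, size 4 is maximum

Proposed matching has size 4.
Maximum matching size for this graph: 4.

This is a maximum matching.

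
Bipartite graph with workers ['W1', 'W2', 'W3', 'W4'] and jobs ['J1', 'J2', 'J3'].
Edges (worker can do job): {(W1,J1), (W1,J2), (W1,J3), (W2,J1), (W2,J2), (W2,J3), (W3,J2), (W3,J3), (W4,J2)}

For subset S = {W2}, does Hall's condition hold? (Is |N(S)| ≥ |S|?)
Yes: |N(S)| = 3, |S| = 1

Subset S = {W2}
Neighbors N(S) = {J1, J2, J3}

|N(S)| = 3, |S| = 1
Hall's condition: |N(S)| ≥ |S| is satisfied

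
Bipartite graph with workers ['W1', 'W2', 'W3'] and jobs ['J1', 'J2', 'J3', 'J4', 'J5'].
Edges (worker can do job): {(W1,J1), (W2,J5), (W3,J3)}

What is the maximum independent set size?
Maximum independent set = 5

By König's theorem:
- Min vertex cover = Max matching = 3
- Max independent set = Total vertices - Min vertex cover
- Max independent set = 8 - 3 = 5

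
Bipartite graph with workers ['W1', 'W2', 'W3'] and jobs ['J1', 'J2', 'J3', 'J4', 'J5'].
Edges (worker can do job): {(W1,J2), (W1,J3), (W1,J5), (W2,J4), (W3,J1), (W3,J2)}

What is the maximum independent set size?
Maximum independent set = 5

By König's theorem:
- Min vertex cover = Max matching = 3
- Max independent set = Total vertices - Min vertex cover
- Max independent set = 8 - 3 = 5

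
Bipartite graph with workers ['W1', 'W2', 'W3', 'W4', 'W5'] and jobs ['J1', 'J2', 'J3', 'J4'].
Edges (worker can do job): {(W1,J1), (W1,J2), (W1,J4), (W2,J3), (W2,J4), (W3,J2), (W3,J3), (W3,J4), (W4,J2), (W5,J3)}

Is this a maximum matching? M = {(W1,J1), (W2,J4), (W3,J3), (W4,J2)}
Yes, size 4 is maximum

Proposed matching has size 4.
Maximum matching size for this graph: 4.

This is a maximum matching.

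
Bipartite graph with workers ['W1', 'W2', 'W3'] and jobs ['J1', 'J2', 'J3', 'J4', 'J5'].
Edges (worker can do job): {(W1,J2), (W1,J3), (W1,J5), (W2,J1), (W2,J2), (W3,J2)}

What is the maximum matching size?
Maximum matching size = 3

Maximum matching: {(W1,J5), (W2,J1), (W3,J2)}
Size: 3

This assigns 3 workers to 3 distinct jobs.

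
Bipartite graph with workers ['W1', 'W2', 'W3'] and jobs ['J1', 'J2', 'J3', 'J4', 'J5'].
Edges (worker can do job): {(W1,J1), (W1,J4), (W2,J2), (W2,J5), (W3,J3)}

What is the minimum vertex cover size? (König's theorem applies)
Minimum vertex cover size = 3

By König's theorem: in bipartite graphs,
min vertex cover = max matching = 3

Maximum matching has size 3, so minimum vertex cover also has size 3.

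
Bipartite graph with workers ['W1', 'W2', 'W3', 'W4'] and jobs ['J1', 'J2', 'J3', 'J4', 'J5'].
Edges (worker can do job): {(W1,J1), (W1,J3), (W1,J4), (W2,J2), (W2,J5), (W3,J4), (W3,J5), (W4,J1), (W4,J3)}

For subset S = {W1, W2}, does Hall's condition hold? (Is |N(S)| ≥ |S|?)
Yes: |N(S)| = 5, |S| = 2

Subset S = {W1, W2}
Neighbors N(S) = {J1, J2, J3, J4, J5}

|N(S)| = 5, |S| = 2
Hall's condition: |N(S)| ≥ |S| is satisfied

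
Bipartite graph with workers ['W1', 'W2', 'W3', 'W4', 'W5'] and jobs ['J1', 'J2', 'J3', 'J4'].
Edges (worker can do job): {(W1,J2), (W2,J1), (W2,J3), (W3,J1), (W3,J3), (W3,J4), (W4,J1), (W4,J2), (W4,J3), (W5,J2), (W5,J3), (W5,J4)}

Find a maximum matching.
Matching: {(W2,J3), (W3,J1), (W4,J2), (W5,J4)}

Maximum matching (size 4):
  W2 → J3
  W3 → J1
  W4 → J2
  W5 → J4

Each worker is assigned to at most one job, and each job to at most one worker.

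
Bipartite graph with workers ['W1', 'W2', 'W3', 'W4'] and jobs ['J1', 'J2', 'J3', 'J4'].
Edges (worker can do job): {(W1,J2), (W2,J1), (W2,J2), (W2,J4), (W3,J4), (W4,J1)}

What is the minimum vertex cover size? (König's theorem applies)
Minimum vertex cover size = 3

By König's theorem: in bipartite graphs,
min vertex cover = max matching = 3

Maximum matching has size 3, so minimum vertex cover also has size 3.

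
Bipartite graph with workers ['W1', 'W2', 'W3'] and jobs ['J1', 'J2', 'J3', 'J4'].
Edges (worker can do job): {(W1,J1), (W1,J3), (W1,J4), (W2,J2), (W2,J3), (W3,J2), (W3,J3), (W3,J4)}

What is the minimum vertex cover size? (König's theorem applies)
Minimum vertex cover size = 3

By König's theorem: in bipartite graphs,
min vertex cover = max matching = 3

Maximum matching has size 3, so minimum vertex cover also has size 3.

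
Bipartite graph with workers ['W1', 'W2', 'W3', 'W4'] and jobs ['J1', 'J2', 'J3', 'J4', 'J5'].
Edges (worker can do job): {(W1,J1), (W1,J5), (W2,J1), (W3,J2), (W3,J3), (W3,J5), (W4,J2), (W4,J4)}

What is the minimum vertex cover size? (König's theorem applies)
Minimum vertex cover size = 4

By König's theorem: in bipartite graphs,
min vertex cover = max matching = 4

Maximum matching has size 4, so minimum vertex cover also has size 4.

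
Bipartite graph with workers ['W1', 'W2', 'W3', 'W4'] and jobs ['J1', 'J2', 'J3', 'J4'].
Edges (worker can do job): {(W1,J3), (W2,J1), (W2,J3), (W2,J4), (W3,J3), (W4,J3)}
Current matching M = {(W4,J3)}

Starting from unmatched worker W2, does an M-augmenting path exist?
Yes: W2 → J1

An M-augmenting path alternates non-matching / matching edges, starting and ending at unmatched vertices.
Path: W2 → J1
(J1 is unmatched in M, so the path is augmenting.)
Flipping edges along this path would increase |M| from 1 to 2.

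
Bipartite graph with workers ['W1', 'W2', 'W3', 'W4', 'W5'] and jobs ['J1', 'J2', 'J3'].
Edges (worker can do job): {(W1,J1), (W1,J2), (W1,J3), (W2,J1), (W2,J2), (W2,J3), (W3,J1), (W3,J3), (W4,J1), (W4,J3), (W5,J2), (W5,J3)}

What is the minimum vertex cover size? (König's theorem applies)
Minimum vertex cover size = 3

By König's theorem: in bipartite graphs,
min vertex cover = max matching = 3

Maximum matching has size 3, so minimum vertex cover also has size 3.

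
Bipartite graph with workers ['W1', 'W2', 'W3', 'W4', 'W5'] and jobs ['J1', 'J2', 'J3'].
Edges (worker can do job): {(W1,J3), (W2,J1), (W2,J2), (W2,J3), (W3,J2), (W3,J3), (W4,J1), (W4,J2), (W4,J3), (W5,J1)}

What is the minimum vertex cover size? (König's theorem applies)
Minimum vertex cover size = 3

By König's theorem: in bipartite graphs,
min vertex cover = max matching = 3

Maximum matching has size 3, so minimum vertex cover also has size 3.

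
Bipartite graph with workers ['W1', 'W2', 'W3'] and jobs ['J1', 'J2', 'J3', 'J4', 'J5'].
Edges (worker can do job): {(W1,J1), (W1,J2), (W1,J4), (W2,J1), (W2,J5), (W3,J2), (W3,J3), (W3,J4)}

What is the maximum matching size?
Maximum matching size = 3

Maximum matching: {(W1,J2), (W2,J1), (W3,J4)}
Size: 3

This assigns 3 workers to 3 distinct jobs.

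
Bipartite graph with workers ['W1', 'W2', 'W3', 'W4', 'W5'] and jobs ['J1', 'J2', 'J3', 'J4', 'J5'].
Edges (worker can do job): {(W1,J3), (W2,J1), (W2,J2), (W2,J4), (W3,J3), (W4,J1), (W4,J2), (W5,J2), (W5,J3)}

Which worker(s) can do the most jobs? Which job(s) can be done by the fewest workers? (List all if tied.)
Most versatile: W2 (3 jobs); Least covered: J5 (0 workers)

Worker degrees (jobs they can do): W1:1, W2:3, W3:1, W4:2, W5:2
Job degrees (workers who can do it): J1:2, J2:3, J3:3, J4:1, J5:0

Maximum worker degree is 3, achieved by: W2
Minimum job degree is 0, achieved by: J5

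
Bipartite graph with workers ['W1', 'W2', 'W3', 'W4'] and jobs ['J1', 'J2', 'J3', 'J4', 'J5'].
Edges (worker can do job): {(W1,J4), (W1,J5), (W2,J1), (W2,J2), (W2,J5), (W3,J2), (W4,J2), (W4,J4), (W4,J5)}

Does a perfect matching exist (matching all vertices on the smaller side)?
Yes, perfect matching exists (size 4)

Perfect matching: {(W1,J4), (W2,J1), (W3,J2), (W4,J5)}
All 4 vertices on the smaller side are matched.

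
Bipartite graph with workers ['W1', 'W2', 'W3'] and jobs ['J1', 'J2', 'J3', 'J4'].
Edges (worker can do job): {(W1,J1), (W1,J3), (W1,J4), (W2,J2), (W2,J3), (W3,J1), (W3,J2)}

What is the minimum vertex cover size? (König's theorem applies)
Minimum vertex cover size = 3

By König's theorem: in bipartite graphs,
min vertex cover = max matching = 3

Maximum matching has size 3, so minimum vertex cover also has size 3.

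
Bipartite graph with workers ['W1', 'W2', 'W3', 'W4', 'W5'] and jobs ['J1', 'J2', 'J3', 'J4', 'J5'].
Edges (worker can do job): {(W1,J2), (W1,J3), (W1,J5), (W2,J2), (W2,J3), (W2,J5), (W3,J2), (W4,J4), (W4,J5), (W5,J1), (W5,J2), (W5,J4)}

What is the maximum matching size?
Maximum matching size = 5

Maximum matching: {(W1,J3), (W2,J5), (W3,J2), (W4,J4), (W5,J1)}
Size: 5

This assigns 5 workers to 5 distinct jobs.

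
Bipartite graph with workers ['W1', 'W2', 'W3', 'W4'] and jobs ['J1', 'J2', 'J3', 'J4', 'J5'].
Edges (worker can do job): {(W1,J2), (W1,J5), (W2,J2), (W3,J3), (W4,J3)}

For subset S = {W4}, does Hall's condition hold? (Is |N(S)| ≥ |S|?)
Yes: |N(S)| = 1, |S| = 1

Subset S = {W4}
Neighbors N(S) = {J3}

|N(S)| = 1, |S| = 1
Hall's condition: |N(S)| ≥ |S| is satisfied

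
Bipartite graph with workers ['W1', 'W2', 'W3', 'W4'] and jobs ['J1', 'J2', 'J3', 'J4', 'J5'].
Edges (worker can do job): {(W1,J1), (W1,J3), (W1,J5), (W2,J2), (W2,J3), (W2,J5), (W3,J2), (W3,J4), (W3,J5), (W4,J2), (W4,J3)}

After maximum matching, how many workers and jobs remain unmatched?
Unmatched: 0 workers, 1 jobs

Maximum matching size: 4
Workers: 4 total, 4 matched, 0 unmatched
Jobs: 5 total, 4 matched, 1 unmatched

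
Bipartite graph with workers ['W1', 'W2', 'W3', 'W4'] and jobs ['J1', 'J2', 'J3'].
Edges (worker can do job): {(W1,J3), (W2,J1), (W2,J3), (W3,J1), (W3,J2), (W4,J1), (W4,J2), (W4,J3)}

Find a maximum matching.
Matching: {(W1,J3), (W3,J2), (W4,J1)}

Maximum matching (size 3):
  W1 → J3
  W3 → J2
  W4 → J1

Each worker is assigned to at most one job, and each job to at most one worker.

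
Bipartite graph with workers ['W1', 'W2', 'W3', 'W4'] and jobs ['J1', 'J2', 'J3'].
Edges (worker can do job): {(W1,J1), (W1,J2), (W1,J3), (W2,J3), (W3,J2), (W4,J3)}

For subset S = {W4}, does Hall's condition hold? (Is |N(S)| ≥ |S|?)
Yes: |N(S)| = 1, |S| = 1

Subset S = {W4}
Neighbors N(S) = {J3}

|N(S)| = 1, |S| = 1
Hall's condition: |N(S)| ≥ |S| is satisfied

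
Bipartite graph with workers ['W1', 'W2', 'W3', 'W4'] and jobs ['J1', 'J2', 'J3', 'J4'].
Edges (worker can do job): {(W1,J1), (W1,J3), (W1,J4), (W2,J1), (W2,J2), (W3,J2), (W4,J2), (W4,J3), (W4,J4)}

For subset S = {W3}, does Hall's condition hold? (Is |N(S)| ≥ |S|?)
Yes: |N(S)| = 1, |S| = 1

Subset S = {W3}
Neighbors N(S) = {J2}

|N(S)| = 1, |S| = 1
Hall's condition: |N(S)| ≥ |S| is satisfied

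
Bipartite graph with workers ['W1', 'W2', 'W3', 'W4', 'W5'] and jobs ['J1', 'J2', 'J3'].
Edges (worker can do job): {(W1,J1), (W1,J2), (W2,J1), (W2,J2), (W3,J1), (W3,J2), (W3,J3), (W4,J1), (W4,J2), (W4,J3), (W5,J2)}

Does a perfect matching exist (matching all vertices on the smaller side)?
Yes, perfect matching exists (size 3)

Perfect matching: {(W1,J1), (W3,J2), (W4,J3)}
All 3 vertices on the smaller side are matched.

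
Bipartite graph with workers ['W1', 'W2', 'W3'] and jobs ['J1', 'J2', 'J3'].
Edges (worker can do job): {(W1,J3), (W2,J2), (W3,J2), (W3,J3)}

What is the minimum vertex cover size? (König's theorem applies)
Minimum vertex cover size = 2

By König's theorem: in bipartite graphs,
min vertex cover = max matching = 2

Maximum matching has size 2, so minimum vertex cover also has size 2.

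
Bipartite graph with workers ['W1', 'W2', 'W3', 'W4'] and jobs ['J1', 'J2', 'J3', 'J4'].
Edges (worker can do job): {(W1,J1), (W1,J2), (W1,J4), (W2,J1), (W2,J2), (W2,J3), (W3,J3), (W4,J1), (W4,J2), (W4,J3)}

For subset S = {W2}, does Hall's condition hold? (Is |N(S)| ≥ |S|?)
Yes: |N(S)| = 3, |S| = 1

Subset S = {W2}
Neighbors N(S) = {J1, J2, J3}

|N(S)| = 3, |S| = 1
Hall's condition: |N(S)| ≥ |S| is satisfied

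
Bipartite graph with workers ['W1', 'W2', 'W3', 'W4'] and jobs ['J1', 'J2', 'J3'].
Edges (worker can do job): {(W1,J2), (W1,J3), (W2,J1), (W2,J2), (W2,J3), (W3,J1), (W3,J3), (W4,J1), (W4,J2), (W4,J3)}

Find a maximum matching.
Matching: {(W1,J3), (W3,J1), (W4,J2)}

Maximum matching (size 3):
  W1 → J3
  W3 → J1
  W4 → J2

Each worker is assigned to at most one job, and each job to at most one worker.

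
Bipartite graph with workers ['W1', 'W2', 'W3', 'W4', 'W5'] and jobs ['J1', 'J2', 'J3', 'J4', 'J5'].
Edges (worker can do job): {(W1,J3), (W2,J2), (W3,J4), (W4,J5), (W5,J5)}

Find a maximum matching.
Matching: {(W1,J3), (W2,J2), (W3,J4), (W5,J5)}

Maximum matching (size 4):
  W1 → J3
  W2 → J2
  W3 → J4
  W5 → J5

Each worker is assigned to at most one job, and each job to at most one worker.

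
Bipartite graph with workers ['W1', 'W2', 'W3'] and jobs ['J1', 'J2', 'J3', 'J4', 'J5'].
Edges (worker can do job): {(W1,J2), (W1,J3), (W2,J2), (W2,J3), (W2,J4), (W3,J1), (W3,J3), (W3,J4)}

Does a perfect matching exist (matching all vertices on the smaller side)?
Yes, perfect matching exists (size 3)

Perfect matching: {(W1,J2), (W2,J3), (W3,J1)}
All 3 vertices on the smaller side are matched.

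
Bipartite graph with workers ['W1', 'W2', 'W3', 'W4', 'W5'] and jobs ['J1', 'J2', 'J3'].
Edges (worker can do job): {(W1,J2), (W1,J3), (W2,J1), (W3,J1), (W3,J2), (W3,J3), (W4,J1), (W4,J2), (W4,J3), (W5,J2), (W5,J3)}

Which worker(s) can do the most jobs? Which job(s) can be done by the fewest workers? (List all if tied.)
Most versatile: W3, W4 (3 jobs); Least covered: J1 (3 workers)

Worker degrees (jobs they can do): W1:2, W2:1, W3:3, W4:3, W5:2
Job degrees (workers who can do it): J1:3, J2:4, J3:4

Maximum worker degree is 3, achieved by: W3, W4
Minimum job degree is 3, achieved by: J1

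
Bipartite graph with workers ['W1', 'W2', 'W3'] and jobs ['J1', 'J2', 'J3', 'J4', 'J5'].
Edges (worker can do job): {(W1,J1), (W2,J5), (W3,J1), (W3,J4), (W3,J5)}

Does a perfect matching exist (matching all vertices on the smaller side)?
Yes, perfect matching exists (size 3)

Perfect matching: {(W1,J1), (W2,J5), (W3,J4)}
All 3 vertices on the smaller side are matched.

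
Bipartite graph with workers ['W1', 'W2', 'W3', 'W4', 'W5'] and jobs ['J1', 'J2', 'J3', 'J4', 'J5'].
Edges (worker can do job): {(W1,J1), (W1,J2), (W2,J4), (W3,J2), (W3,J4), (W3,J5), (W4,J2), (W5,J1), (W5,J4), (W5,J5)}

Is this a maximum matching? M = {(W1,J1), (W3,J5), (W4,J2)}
No, size 3 is not maximum

Proposed matching has size 3.
Maximum matching size for this graph: 4.

This is NOT maximum - can be improved to size 4.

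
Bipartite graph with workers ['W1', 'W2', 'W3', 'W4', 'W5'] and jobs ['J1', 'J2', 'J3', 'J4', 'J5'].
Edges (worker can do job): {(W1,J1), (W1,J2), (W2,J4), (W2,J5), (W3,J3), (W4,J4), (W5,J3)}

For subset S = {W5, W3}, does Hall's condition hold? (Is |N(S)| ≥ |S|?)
No: |N(S)| = 1, |S| = 2

Subset S = {W5, W3}
Neighbors N(S) = {J3}

|N(S)| = 1, |S| = 2
Hall's condition: |N(S)| ≥ |S| is NOT satisfied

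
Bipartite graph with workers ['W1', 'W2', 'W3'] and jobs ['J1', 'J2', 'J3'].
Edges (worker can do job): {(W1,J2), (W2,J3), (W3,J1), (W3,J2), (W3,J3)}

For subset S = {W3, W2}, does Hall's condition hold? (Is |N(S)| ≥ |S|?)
Yes: |N(S)| = 3, |S| = 2

Subset S = {W3, W2}
Neighbors N(S) = {J1, J2, J3}

|N(S)| = 3, |S| = 2
Hall's condition: |N(S)| ≥ |S| is satisfied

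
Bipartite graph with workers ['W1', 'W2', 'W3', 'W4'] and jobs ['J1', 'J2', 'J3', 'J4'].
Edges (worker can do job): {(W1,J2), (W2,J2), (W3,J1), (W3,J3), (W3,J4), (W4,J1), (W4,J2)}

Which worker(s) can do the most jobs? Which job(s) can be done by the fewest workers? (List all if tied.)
Most versatile: W3 (3 jobs); Least covered: J3, J4 (1 workers)

Worker degrees (jobs they can do): W1:1, W2:1, W3:3, W4:2
Job degrees (workers who can do it): J1:2, J2:3, J3:1, J4:1

Maximum worker degree is 3, achieved by: W3
Minimum job degree is 1, achieved by: J3, J4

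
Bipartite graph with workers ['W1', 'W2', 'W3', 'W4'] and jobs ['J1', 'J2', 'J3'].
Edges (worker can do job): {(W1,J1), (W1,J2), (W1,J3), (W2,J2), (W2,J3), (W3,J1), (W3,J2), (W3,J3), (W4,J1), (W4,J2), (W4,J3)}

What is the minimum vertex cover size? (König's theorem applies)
Minimum vertex cover size = 3

By König's theorem: in bipartite graphs,
min vertex cover = max matching = 3

Maximum matching has size 3, so minimum vertex cover also has size 3.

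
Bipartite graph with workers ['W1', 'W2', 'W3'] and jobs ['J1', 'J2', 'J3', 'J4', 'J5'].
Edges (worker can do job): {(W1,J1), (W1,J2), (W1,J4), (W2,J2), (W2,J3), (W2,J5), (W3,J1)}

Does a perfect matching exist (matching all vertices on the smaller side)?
Yes, perfect matching exists (size 3)

Perfect matching: {(W1,J4), (W2,J2), (W3,J1)}
All 3 vertices on the smaller side are matched.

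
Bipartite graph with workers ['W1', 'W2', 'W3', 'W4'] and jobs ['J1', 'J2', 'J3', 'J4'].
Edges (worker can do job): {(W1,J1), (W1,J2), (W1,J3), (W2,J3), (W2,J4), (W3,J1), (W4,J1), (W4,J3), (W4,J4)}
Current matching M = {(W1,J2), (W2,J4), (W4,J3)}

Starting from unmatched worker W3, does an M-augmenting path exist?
Yes: W3 → J1

An M-augmenting path alternates non-matching / matching edges, starting and ending at unmatched vertices.
Path: W3 → J1
(J1 is unmatched in M, so the path is augmenting.)
Flipping edges along this path would increase |M| from 3 to 4.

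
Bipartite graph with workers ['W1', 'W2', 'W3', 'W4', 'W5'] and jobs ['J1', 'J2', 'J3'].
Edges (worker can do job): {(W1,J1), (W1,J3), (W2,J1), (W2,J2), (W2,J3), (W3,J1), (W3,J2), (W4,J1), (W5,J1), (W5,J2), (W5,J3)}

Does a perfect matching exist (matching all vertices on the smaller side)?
Yes, perfect matching exists (size 3)

Perfect matching: {(W1,J3), (W3,J1), (W5,J2)}
All 3 vertices on the smaller side are matched.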